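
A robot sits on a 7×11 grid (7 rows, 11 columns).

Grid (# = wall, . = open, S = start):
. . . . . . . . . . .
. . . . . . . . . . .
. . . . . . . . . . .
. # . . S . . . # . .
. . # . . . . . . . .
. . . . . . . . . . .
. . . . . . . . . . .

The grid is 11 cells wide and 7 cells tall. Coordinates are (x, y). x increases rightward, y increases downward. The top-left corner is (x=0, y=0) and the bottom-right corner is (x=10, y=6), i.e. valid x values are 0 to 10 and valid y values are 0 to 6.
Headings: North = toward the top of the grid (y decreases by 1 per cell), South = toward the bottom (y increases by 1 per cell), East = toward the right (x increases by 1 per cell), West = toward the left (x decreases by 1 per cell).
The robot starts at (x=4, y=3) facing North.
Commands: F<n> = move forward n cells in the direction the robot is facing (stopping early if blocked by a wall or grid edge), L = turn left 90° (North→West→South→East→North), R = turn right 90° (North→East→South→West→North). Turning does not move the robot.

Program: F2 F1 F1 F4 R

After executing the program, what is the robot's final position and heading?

Start: (x=4, y=3), facing North
  F2: move forward 2, now at (x=4, y=1)
  F1: move forward 1, now at (x=4, y=0)
  F1: move forward 0/1 (blocked), now at (x=4, y=0)
  F4: move forward 0/4 (blocked), now at (x=4, y=0)
  R: turn right, now facing East
Final: (x=4, y=0), facing East

Answer: Final position: (x=4, y=0), facing East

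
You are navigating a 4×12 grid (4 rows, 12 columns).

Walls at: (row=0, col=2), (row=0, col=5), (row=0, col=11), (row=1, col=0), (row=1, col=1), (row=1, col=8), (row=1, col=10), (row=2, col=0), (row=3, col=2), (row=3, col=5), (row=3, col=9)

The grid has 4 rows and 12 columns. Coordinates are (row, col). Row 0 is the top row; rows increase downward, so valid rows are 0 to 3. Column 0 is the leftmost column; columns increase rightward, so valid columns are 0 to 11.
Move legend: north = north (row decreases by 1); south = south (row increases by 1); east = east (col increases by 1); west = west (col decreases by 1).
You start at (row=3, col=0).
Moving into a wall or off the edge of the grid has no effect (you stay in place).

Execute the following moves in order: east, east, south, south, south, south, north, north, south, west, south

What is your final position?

Start: (row=3, col=0)
  east (east): (row=3, col=0) -> (row=3, col=1)
  east (east): blocked, stay at (row=3, col=1)
  [×4]south (south): blocked, stay at (row=3, col=1)
  north (north): (row=3, col=1) -> (row=2, col=1)
  north (north): blocked, stay at (row=2, col=1)
  south (south): (row=2, col=1) -> (row=3, col=1)
  west (west): (row=3, col=1) -> (row=3, col=0)
  south (south): blocked, stay at (row=3, col=0)
Final: (row=3, col=0)

Answer: Final position: (row=3, col=0)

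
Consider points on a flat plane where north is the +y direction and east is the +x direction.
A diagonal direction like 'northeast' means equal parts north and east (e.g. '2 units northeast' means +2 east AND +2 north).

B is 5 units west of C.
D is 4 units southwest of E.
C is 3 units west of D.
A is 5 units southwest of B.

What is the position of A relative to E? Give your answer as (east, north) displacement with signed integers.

Place E at the origin (east=0, north=0).
  D is 4 units southwest of E: delta (east=-4, north=-4); D at (east=-4, north=-4).
  C is 3 units west of D: delta (east=-3, north=+0); C at (east=-7, north=-4).
  B is 5 units west of C: delta (east=-5, north=+0); B at (east=-12, north=-4).
  A is 5 units southwest of B: delta (east=-5, north=-5); A at (east=-17, north=-9).
Therefore A relative to E: (east=-17, north=-9).

Answer: A is at (east=-17, north=-9) relative to E.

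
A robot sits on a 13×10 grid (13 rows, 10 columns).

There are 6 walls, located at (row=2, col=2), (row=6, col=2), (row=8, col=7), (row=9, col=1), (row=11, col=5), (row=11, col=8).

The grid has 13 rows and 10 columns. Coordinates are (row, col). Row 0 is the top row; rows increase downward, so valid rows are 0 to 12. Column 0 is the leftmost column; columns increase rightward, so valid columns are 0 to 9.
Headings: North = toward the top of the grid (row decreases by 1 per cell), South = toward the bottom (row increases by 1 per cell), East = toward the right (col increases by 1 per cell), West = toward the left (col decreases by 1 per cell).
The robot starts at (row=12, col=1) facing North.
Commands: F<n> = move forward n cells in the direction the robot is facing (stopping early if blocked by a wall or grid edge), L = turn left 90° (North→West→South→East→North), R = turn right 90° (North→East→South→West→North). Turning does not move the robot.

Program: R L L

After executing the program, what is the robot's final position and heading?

Start: (row=12, col=1), facing North
  R: turn right, now facing East
  L: turn left, now facing North
  L: turn left, now facing West
Final: (row=12, col=1), facing West

Answer: Final position: (row=12, col=1), facing West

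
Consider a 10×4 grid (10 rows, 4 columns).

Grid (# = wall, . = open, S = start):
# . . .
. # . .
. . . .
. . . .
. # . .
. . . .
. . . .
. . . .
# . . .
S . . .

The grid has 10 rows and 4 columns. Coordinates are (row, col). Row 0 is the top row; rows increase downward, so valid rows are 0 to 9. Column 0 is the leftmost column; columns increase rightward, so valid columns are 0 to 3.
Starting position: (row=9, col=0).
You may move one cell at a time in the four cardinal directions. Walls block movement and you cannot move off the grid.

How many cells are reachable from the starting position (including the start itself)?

BFS flood-fill from (row=9, col=0):
  Distance 0: (row=9, col=0)
  Distance 1: (row=9, col=1)
  Distance 2: (row=8, col=1), (row=9, col=2)
  Distance 3: (row=7, col=1), (row=8, col=2), (row=9, col=3)
  Distance 4: (row=6, col=1), (row=7, col=0), (row=7, col=2), (row=8, col=3)
  Distance 5: (row=5, col=1), (row=6, col=0), (row=6, col=2), (row=7, col=3)
  Distance 6: (row=5, col=0), (row=5, col=2), (row=6, col=3)
  Distance 7: (row=4, col=0), (row=4, col=2), (row=5, col=3)
  Distance 8: (row=3, col=0), (row=3, col=2), (row=4, col=3)
  Distance 9: (row=2, col=0), (row=2, col=2), (row=3, col=1), (row=3, col=3)
  Distance 10: (row=1, col=0), (row=1, col=2), (row=2, col=1), (row=2, col=3)
  Distance 11: (row=0, col=2), (row=1, col=3)
  Distance 12: (row=0, col=1), (row=0, col=3)
Total reachable: 36 (grid has 36 open cells total)

Answer: Reachable cells: 36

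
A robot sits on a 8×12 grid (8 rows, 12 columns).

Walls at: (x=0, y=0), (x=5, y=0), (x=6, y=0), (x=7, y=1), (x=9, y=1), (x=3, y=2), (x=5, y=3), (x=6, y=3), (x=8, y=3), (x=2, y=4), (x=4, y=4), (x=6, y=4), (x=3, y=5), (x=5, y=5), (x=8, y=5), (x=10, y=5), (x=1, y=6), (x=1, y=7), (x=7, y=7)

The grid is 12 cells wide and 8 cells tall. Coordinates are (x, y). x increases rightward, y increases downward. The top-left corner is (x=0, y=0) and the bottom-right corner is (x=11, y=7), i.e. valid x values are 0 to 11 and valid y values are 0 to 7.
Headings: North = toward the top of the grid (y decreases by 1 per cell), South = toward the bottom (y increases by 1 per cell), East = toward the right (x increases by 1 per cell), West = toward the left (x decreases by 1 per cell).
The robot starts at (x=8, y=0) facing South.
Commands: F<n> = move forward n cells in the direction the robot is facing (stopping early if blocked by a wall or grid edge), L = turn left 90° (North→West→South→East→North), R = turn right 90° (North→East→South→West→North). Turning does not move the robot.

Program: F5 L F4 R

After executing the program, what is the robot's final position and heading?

Answer: Final position: (x=11, y=2), facing South

Derivation:
Start: (x=8, y=0), facing South
  F5: move forward 2/5 (blocked), now at (x=8, y=2)
  L: turn left, now facing East
  F4: move forward 3/4 (blocked), now at (x=11, y=2)
  R: turn right, now facing South
Final: (x=11, y=2), facing South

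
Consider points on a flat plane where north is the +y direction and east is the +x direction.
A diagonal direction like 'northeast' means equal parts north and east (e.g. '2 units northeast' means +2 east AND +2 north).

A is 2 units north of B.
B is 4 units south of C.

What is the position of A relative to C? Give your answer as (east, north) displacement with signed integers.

Answer: A is at (east=0, north=-2) relative to C.

Derivation:
Place C at the origin (east=0, north=0).
  B is 4 units south of C: delta (east=+0, north=-4); B at (east=0, north=-4).
  A is 2 units north of B: delta (east=+0, north=+2); A at (east=0, north=-2).
Therefore A relative to C: (east=0, north=-2).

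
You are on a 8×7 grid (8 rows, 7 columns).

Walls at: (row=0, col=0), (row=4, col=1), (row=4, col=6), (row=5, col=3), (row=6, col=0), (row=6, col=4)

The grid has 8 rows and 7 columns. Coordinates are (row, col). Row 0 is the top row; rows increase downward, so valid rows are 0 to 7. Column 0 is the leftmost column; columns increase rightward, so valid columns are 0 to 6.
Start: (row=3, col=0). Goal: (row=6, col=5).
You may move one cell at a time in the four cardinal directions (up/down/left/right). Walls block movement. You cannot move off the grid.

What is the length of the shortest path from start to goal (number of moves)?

Answer: Shortest path length: 8

Derivation:
BFS from (row=3, col=0) until reaching (row=6, col=5):
  Distance 0: (row=3, col=0)
  Distance 1: (row=2, col=0), (row=3, col=1), (row=4, col=0)
  Distance 2: (row=1, col=0), (row=2, col=1), (row=3, col=2), (row=5, col=0)
  Distance 3: (row=1, col=1), (row=2, col=2), (row=3, col=3), (row=4, col=2), (row=5, col=1)
  Distance 4: (row=0, col=1), (row=1, col=2), (row=2, col=3), (row=3, col=4), (row=4, col=3), (row=5, col=2), (row=6, col=1)
  Distance 5: (row=0, col=2), (row=1, col=3), (row=2, col=4), (row=3, col=5), (row=4, col=4), (row=6, col=2), (row=7, col=1)
  Distance 6: (row=0, col=3), (row=1, col=4), (row=2, col=5), (row=3, col=6), (row=4, col=5), (row=5, col=4), (row=6, col=3), (row=7, col=0), (row=7, col=2)
  Distance 7: (row=0, col=4), (row=1, col=5), (row=2, col=6), (row=5, col=5), (row=7, col=3)
  Distance 8: (row=0, col=5), (row=1, col=6), (row=5, col=6), (row=6, col=5), (row=7, col=4)  <- goal reached here
One shortest path (8 moves): (row=3, col=0) -> (row=3, col=1) -> (row=3, col=2) -> (row=3, col=3) -> (row=3, col=4) -> (row=3, col=5) -> (row=4, col=5) -> (row=5, col=5) -> (row=6, col=5)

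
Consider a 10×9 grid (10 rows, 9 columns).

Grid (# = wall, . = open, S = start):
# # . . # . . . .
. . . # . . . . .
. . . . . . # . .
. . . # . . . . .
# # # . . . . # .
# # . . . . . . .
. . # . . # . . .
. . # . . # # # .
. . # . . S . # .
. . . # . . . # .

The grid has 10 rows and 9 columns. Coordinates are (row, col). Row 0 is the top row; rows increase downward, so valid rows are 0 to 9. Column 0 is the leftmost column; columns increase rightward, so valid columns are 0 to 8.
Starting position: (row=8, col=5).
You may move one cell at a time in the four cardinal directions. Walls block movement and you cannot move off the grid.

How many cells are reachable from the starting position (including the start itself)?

BFS flood-fill from (row=8, col=5):
  Distance 0: (row=8, col=5)
  Distance 1: (row=8, col=4), (row=8, col=6), (row=9, col=5)
  Distance 2: (row=7, col=4), (row=8, col=3), (row=9, col=4), (row=9, col=6)
  Distance 3: (row=6, col=4), (row=7, col=3)
  Distance 4: (row=5, col=4), (row=6, col=3)
  Distance 5: (row=4, col=4), (row=5, col=3), (row=5, col=5)
  Distance 6: (row=3, col=4), (row=4, col=3), (row=4, col=5), (row=5, col=2), (row=5, col=6)
  Distance 7: (row=2, col=4), (row=3, col=5), (row=4, col=6), (row=5, col=7), (row=6, col=6)
  Distance 8: (row=1, col=4), (row=2, col=3), (row=2, col=5), (row=3, col=6), (row=5, col=8), (row=6, col=7)
  Distance 9: (row=1, col=5), (row=2, col=2), (row=3, col=7), (row=4, col=8), (row=6, col=8)
  Distance 10: (row=0, col=5), (row=1, col=2), (row=1, col=6), (row=2, col=1), (row=2, col=7), (row=3, col=2), (row=3, col=8), (row=7, col=8)
  Distance 11: (row=0, col=2), (row=0, col=6), (row=1, col=1), (row=1, col=7), (row=2, col=0), (row=2, col=8), (row=3, col=1), (row=8, col=8)
  Distance 12: (row=0, col=3), (row=0, col=7), (row=1, col=0), (row=1, col=8), (row=3, col=0), (row=9, col=8)
  Distance 13: (row=0, col=8)
Total reachable: 59 (grid has 68 open cells total)

Answer: Reachable cells: 59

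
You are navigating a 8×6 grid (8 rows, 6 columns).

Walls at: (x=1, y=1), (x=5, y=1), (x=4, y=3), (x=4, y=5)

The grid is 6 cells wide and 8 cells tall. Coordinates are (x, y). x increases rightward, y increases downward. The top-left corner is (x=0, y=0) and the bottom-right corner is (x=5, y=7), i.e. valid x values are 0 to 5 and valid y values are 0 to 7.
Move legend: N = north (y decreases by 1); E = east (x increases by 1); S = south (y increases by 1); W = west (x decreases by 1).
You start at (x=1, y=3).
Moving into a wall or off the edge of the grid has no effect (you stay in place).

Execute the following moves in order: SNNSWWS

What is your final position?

Answer: Final position: (x=0, y=4)

Derivation:
Start: (x=1, y=3)
  S (south): (x=1, y=3) -> (x=1, y=4)
  N (north): (x=1, y=4) -> (x=1, y=3)
  N (north): (x=1, y=3) -> (x=1, y=2)
  S (south): (x=1, y=2) -> (x=1, y=3)
  W (west): (x=1, y=3) -> (x=0, y=3)
  W (west): blocked, stay at (x=0, y=3)
  S (south): (x=0, y=3) -> (x=0, y=4)
Final: (x=0, y=4)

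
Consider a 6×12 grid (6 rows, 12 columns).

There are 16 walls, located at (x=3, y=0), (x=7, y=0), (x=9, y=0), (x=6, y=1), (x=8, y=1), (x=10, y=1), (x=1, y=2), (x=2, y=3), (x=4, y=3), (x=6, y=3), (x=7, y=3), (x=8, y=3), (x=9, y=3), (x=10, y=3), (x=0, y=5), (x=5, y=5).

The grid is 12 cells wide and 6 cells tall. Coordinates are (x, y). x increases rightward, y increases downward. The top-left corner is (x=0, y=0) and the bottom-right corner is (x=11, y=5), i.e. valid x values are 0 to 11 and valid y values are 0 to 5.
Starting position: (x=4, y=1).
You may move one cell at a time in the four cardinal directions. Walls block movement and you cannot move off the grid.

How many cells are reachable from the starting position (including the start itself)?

BFS flood-fill from (x=4, y=1):
  Distance 0: (x=4, y=1)
  Distance 1: (x=4, y=0), (x=3, y=1), (x=5, y=1), (x=4, y=2)
  Distance 2: (x=5, y=0), (x=2, y=1), (x=3, y=2), (x=5, y=2)
  Distance 3: (x=2, y=0), (x=6, y=0), (x=1, y=1), (x=2, y=2), (x=6, y=2), (x=3, y=3), (x=5, y=3)
  Distance 4: (x=1, y=0), (x=0, y=1), (x=7, y=2), (x=3, y=4), (x=5, y=4)
  Distance 5: (x=0, y=0), (x=7, y=1), (x=0, y=2), (x=8, y=2), (x=2, y=4), (x=4, y=4), (x=6, y=4), (x=3, y=5)
  Distance 6: (x=9, y=2), (x=0, y=3), (x=1, y=4), (x=7, y=4), (x=2, y=5), (x=4, y=5), (x=6, y=5)
  Distance 7: (x=9, y=1), (x=10, y=2), (x=1, y=3), (x=0, y=4), (x=8, y=4), (x=1, y=5), (x=7, y=5)
  Distance 8: (x=11, y=2), (x=9, y=4), (x=8, y=5)
  Distance 9: (x=11, y=1), (x=11, y=3), (x=10, y=4), (x=9, y=5)
  Distance 10: (x=11, y=0), (x=11, y=4), (x=10, y=5)
  Distance 11: (x=10, y=0), (x=11, y=5)
Total reachable: 55 (grid has 56 open cells total)

Answer: Reachable cells: 55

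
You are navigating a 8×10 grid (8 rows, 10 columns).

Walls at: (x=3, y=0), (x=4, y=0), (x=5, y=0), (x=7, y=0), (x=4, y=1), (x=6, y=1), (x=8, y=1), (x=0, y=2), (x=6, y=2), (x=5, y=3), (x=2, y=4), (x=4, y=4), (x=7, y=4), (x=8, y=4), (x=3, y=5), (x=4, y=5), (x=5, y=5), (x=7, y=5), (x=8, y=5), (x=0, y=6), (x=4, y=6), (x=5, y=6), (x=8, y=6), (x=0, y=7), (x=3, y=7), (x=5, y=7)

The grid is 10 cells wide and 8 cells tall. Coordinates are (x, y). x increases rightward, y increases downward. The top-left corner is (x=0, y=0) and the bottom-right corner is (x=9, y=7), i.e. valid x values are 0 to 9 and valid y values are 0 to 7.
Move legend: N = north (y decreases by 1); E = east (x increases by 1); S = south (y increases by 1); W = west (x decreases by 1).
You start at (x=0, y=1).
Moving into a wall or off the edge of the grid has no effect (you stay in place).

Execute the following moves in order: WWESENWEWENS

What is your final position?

Start: (x=0, y=1)
  W (west): blocked, stay at (x=0, y=1)
  W (west): blocked, stay at (x=0, y=1)
  E (east): (x=0, y=1) -> (x=1, y=1)
  S (south): (x=1, y=1) -> (x=1, y=2)
  E (east): (x=1, y=2) -> (x=2, y=2)
  N (north): (x=2, y=2) -> (x=2, y=1)
  W (west): (x=2, y=1) -> (x=1, y=1)
  E (east): (x=1, y=1) -> (x=2, y=1)
  W (west): (x=2, y=1) -> (x=1, y=1)
  E (east): (x=1, y=1) -> (x=2, y=1)
  N (north): (x=2, y=1) -> (x=2, y=0)
  S (south): (x=2, y=0) -> (x=2, y=1)
Final: (x=2, y=1)

Answer: Final position: (x=2, y=1)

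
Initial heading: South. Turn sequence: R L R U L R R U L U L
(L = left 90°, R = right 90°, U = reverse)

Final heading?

Start: South
  R (right (90° clockwise)) -> West
  L (left (90° counter-clockwise)) -> South
  R (right (90° clockwise)) -> West
  U (U-turn (180°)) -> East
  L (left (90° counter-clockwise)) -> North
  R (right (90° clockwise)) -> East
  R (right (90° clockwise)) -> South
  U (U-turn (180°)) -> North
  L (left (90° counter-clockwise)) -> West
  U (U-turn (180°)) -> East
  L (left (90° counter-clockwise)) -> North
Final: North

Answer: Final heading: North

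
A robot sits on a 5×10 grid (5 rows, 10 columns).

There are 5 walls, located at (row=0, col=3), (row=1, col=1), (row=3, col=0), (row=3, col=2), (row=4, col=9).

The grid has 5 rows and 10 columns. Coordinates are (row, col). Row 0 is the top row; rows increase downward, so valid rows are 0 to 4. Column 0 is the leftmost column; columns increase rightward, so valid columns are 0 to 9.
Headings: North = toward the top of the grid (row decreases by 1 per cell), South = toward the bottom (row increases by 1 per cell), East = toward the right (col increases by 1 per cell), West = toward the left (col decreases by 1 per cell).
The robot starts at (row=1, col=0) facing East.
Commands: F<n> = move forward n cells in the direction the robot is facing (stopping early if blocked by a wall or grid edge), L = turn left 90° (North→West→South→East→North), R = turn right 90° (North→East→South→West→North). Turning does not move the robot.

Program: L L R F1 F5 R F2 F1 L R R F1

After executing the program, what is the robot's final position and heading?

Answer: Final position: (row=1, col=2), facing South

Derivation:
Start: (row=1, col=0), facing East
  L: turn left, now facing North
  L: turn left, now facing West
  R: turn right, now facing North
  F1: move forward 1, now at (row=0, col=0)
  F5: move forward 0/5 (blocked), now at (row=0, col=0)
  R: turn right, now facing East
  F2: move forward 2, now at (row=0, col=2)
  F1: move forward 0/1 (blocked), now at (row=0, col=2)
  L: turn left, now facing North
  R: turn right, now facing East
  R: turn right, now facing South
  F1: move forward 1, now at (row=1, col=2)
Final: (row=1, col=2), facing South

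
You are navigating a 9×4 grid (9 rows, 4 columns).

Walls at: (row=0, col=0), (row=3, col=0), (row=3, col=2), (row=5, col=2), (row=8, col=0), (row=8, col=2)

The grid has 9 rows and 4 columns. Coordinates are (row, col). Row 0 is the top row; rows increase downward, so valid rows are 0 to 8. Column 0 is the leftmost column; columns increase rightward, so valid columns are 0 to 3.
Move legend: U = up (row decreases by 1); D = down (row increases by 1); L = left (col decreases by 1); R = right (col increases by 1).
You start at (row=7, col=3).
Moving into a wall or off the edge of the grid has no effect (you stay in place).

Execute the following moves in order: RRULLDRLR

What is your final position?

Answer: Final position: (row=7, col=2)

Derivation:
Start: (row=7, col=3)
  R (right): blocked, stay at (row=7, col=3)
  R (right): blocked, stay at (row=7, col=3)
  U (up): (row=7, col=3) -> (row=6, col=3)
  L (left): (row=6, col=3) -> (row=6, col=2)
  L (left): (row=6, col=2) -> (row=6, col=1)
  D (down): (row=6, col=1) -> (row=7, col=1)
  R (right): (row=7, col=1) -> (row=7, col=2)
  L (left): (row=7, col=2) -> (row=7, col=1)
  R (right): (row=7, col=1) -> (row=7, col=2)
Final: (row=7, col=2)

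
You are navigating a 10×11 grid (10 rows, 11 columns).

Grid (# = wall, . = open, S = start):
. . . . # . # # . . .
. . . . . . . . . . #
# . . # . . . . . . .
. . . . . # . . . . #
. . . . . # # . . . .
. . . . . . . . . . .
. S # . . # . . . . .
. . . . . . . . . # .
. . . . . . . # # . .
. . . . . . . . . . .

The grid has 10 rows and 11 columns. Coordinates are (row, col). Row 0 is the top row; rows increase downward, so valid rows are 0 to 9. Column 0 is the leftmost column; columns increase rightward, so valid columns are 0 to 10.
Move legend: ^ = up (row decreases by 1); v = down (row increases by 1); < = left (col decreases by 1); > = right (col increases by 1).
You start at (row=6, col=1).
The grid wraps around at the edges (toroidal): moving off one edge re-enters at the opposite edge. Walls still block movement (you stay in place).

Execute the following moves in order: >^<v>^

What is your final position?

Answer: Final position: (row=5, col=1)

Derivation:
Start: (row=6, col=1)
  > (right): blocked, stay at (row=6, col=1)
  ^ (up): (row=6, col=1) -> (row=5, col=1)
  < (left): (row=5, col=1) -> (row=5, col=0)
  v (down): (row=5, col=0) -> (row=6, col=0)
  > (right): (row=6, col=0) -> (row=6, col=1)
  ^ (up): (row=6, col=1) -> (row=5, col=1)
Final: (row=5, col=1)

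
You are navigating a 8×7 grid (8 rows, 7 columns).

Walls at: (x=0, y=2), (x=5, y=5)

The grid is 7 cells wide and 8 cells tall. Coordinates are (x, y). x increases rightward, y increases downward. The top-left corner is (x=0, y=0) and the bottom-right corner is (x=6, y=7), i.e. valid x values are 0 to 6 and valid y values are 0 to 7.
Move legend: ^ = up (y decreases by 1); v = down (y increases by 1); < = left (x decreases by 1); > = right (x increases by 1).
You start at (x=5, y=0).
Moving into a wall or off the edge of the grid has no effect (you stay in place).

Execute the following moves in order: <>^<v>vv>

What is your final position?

Answer: Final position: (x=6, y=3)

Derivation:
Start: (x=5, y=0)
  < (left): (x=5, y=0) -> (x=4, y=0)
  > (right): (x=4, y=0) -> (x=5, y=0)
  ^ (up): blocked, stay at (x=5, y=0)
  < (left): (x=5, y=0) -> (x=4, y=0)
  v (down): (x=4, y=0) -> (x=4, y=1)
  > (right): (x=4, y=1) -> (x=5, y=1)
  v (down): (x=5, y=1) -> (x=5, y=2)
  v (down): (x=5, y=2) -> (x=5, y=3)
  > (right): (x=5, y=3) -> (x=6, y=3)
Final: (x=6, y=3)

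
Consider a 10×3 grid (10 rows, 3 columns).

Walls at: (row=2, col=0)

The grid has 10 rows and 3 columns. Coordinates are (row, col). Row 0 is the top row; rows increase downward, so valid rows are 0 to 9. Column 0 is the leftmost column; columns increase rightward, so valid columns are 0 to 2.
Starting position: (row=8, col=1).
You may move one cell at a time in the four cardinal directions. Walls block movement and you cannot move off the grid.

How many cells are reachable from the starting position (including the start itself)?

BFS flood-fill from (row=8, col=1):
  Distance 0: (row=8, col=1)
  Distance 1: (row=7, col=1), (row=8, col=0), (row=8, col=2), (row=9, col=1)
  Distance 2: (row=6, col=1), (row=7, col=0), (row=7, col=2), (row=9, col=0), (row=9, col=2)
  Distance 3: (row=5, col=1), (row=6, col=0), (row=6, col=2)
  Distance 4: (row=4, col=1), (row=5, col=0), (row=5, col=2)
  Distance 5: (row=3, col=1), (row=4, col=0), (row=4, col=2)
  Distance 6: (row=2, col=1), (row=3, col=0), (row=3, col=2)
  Distance 7: (row=1, col=1), (row=2, col=2)
  Distance 8: (row=0, col=1), (row=1, col=0), (row=1, col=2)
  Distance 9: (row=0, col=0), (row=0, col=2)
Total reachable: 29 (grid has 29 open cells total)

Answer: Reachable cells: 29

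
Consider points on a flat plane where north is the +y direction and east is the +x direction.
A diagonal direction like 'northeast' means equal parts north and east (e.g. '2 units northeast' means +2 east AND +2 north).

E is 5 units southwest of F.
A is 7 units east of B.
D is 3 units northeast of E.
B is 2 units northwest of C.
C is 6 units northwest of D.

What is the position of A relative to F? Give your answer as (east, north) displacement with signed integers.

Answer: A is at (east=-3, north=6) relative to F.

Derivation:
Place F at the origin (east=0, north=0).
  E is 5 units southwest of F: delta (east=-5, north=-5); E at (east=-5, north=-5).
  D is 3 units northeast of E: delta (east=+3, north=+3); D at (east=-2, north=-2).
  C is 6 units northwest of D: delta (east=-6, north=+6); C at (east=-8, north=4).
  B is 2 units northwest of C: delta (east=-2, north=+2); B at (east=-10, north=6).
  A is 7 units east of B: delta (east=+7, north=+0); A at (east=-3, north=6).
Therefore A relative to F: (east=-3, north=6).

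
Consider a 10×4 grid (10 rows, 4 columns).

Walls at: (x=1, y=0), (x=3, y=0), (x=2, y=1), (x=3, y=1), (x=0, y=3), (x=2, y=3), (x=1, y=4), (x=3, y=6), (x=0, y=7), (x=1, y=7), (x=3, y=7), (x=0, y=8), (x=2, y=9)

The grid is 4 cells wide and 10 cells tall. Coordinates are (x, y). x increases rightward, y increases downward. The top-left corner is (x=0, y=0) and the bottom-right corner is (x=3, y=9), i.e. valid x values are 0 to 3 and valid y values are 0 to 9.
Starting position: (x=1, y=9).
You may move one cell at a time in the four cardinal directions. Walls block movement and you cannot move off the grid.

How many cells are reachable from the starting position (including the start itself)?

Answer: Reachable cells: 26

Derivation:
BFS flood-fill from (x=1, y=9):
  Distance 0: (x=1, y=9)
  Distance 1: (x=1, y=8), (x=0, y=9)
  Distance 2: (x=2, y=8)
  Distance 3: (x=2, y=7), (x=3, y=8)
  Distance 4: (x=2, y=6), (x=3, y=9)
  Distance 5: (x=2, y=5), (x=1, y=6)
  Distance 6: (x=2, y=4), (x=1, y=5), (x=3, y=5), (x=0, y=6)
  Distance 7: (x=3, y=4), (x=0, y=5)
  Distance 8: (x=3, y=3), (x=0, y=4)
  Distance 9: (x=3, y=2)
  Distance 10: (x=2, y=2)
  Distance 11: (x=1, y=2)
  Distance 12: (x=1, y=1), (x=0, y=2), (x=1, y=3)
  Distance 13: (x=0, y=1)
  Distance 14: (x=0, y=0)
Total reachable: 26 (grid has 27 open cells total)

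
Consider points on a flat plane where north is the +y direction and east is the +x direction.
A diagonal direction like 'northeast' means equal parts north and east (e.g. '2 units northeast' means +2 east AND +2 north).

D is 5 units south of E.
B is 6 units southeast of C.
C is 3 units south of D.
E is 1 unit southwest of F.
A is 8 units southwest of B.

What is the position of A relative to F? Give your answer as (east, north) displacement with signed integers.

Answer: A is at (east=-3, north=-23) relative to F.

Derivation:
Place F at the origin (east=0, north=0).
  E is 1 unit southwest of F: delta (east=-1, north=-1); E at (east=-1, north=-1).
  D is 5 units south of E: delta (east=+0, north=-5); D at (east=-1, north=-6).
  C is 3 units south of D: delta (east=+0, north=-3); C at (east=-1, north=-9).
  B is 6 units southeast of C: delta (east=+6, north=-6); B at (east=5, north=-15).
  A is 8 units southwest of B: delta (east=-8, north=-8); A at (east=-3, north=-23).
Therefore A relative to F: (east=-3, north=-23).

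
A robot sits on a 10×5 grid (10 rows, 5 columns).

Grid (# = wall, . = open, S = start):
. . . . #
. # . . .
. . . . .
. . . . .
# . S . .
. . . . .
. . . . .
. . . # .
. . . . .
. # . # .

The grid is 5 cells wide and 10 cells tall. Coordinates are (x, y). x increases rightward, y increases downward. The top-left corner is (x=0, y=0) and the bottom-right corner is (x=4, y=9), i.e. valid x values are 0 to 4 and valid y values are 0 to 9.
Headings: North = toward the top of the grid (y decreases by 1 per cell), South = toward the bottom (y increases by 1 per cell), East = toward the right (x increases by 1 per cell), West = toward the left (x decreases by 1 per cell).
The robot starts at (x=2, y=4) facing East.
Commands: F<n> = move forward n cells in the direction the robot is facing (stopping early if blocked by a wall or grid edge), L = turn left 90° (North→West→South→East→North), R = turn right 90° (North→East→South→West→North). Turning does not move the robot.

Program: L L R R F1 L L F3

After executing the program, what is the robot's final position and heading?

Answer: Final position: (x=1, y=4), facing West

Derivation:
Start: (x=2, y=4), facing East
  L: turn left, now facing North
  L: turn left, now facing West
  R: turn right, now facing North
  R: turn right, now facing East
  F1: move forward 1, now at (x=3, y=4)
  L: turn left, now facing North
  L: turn left, now facing West
  F3: move forward 2/3 (blocked), now at (x=1, y=4)
Final: (x=1, y=4), facing West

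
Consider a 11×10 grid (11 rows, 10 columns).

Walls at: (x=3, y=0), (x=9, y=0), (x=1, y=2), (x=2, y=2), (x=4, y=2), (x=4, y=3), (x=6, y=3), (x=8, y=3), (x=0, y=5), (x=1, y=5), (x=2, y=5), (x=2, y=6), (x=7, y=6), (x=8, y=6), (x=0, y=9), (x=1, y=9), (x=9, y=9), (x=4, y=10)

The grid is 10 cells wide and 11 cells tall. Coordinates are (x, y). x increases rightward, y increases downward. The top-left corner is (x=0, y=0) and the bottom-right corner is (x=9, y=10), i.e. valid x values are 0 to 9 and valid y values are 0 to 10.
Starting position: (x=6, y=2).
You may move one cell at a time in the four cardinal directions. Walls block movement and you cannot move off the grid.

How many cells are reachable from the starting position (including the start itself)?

BFS flood-fill from (x=6, y=2):
  Distance 0: (x=6, y=2)
  Distance 1: (x=6, y=1), (x=5, y=2), (x=7, y=2)
  Distance 2: (x=6, y=0), (x=5, y=1), (x=7, y=1), (x=8, y=2), (x=5, y=3), (x=7, y=3)
  Distance 3: (x=5, y=0), (x=7, y=0), (x=4, y=1), (x=8, y=1), (x=9, y=2), (x=5, y=4), (x=7, y=4)
  Distance 4: (x=4, y=0), (x=8, y=0), (x=3, y=1), (x=9, y=1), (x=9, y=3), (x=4, y=4), (x=6, y=4), (x=8, y=4), (x=5, y=5), (x=7, y=5)
  Distance 5: (x=2, y=1), (x=3, y=2), (x=3, y=4), (x=9, y=4), (x=4, y=5), (x=6, y=5), (x=8, y=5), (x=5, y=6)
  Distance 6: (x=2, y=0), (x=1, y=1), (x=3, y=3), (x=2, y=4), (x=3, y=5), (x=9, y=5), (x=4, y=6), (x=6, y=6), (x=5, y=7)
  Distance 7: (x=1, y=0), (x=0, y=1), (x=2, y=3), (x=1, y=4), (x=3, y=6), (x=9, y=6), (x=4, y=7), (x=6, y=7), (x=5, y=8)
  Distance 8: (x=0, y=0), (x=0, y=2), (x=1, y=3), (x=0, y=4), (x=3, y=7), (x=7, y=7), (x=9, y=7), (x=4, y=8), (x=6, y=8), (x=5, y=9)
  Distance 9: (x=0, y=3), (x=2, y=7), (x=8, y=7), (x=3, y=8), (x=7, y=8), (x=9, y=8), (x=4, y=9), (x=6, y=9), (x=5, y=10)
  Distance 10: (x=1, y=7), (x=2, y=8), (x=8, y=8), (x=3, y=9), (x=7, y=9), (x=6, y=10)
  Distance 11: (x=1, y=6), (x=0, y=7), (x=1, y=8), (x=2, y=9), (x=8, y=9), (x=3, y=10), (x=7, y=10)
  Distance 12: (x=0, y=6), (x=0, y=8), (x=2, y=10), (x=8, y=10)
  Distance 13: (x=1, y=10), (x=9, y=10)
  Distance 14: (x=0, y=10)
Total reachable: 92 (grid has 92 open cells total)

Answer: Reachable cells: 92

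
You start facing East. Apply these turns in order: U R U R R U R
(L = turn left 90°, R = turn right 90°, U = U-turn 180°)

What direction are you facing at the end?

Answer: Final heading: West

Derivation:
Start: East
  U (U-turn (180°)) -> West
  R (right (90° clockwise)) -> North
  U (U-turn (180°)) -> South
  R (right (90° clockwise)) -> West
  R (right (90° clockwise)) -> North
  U (U-turn (180°)) -> South
  R (right (90° clockwise)) -> West
Final: West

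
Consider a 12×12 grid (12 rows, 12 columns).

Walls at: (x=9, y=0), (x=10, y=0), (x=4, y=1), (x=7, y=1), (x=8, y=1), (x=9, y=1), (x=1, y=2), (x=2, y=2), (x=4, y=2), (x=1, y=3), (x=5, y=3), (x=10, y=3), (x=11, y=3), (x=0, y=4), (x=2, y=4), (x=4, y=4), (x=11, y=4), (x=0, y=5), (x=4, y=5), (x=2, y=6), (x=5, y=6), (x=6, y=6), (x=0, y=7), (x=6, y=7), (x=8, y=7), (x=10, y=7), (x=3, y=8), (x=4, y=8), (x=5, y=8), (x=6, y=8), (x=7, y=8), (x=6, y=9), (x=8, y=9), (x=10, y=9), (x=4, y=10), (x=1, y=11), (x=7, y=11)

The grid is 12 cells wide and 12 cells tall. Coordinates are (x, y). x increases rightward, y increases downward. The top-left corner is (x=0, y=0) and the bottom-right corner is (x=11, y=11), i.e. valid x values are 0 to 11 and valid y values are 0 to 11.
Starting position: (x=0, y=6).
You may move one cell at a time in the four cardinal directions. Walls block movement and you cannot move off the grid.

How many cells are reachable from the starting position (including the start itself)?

BFS flood-fill from (x=0, y=6):
  Distance 0: (x=0, y=6)
  Distance 1: (x=1, y=6)
  Distance 2: (x=1, y=5), (x=1, y=7)
  Distance 3: (x=1, y=4), (x=2, y=5), (x=2, y=7), (x=1, y=8)
  Distance 4: (x=3, y=5), (x=3, y=7), (x=0, y=8), (x=2, y=8), (x=1, y=9)
  Distance 5: (x=3, y=4), (x=3, y=6), (x=4, y=7), (x=0, y=9), (x=2, y=9), (x=1, y=10)
  Distance 6: (x=3, y=3), (x=4, y=6), (x=5, y=7), (x=3, y=9), (x=0, y=10), (x=2, y=10)
  Distance 7: (x=3, y=2), (x=2, y=3), (x=4, y=3), (x=4, y=9), (x=3, y=10), (x=0, y=11), (x=2, y=11)
  Distance 8: (x=3, y=1), (x=5, y=9), (x=3, y=11)
  Distance 9: (x=3, y=0), (x=2, y=1), (x=5, y=10), (x=4, y=11)
  Distance 10: (x=2, y=0), (x=4, y=0), (x=1, y=1), (x=6, y=10), (x=5, y=11)
  Distance 11: (x=1, y=0), (x=5, y=0), (x=0, y=1), (x=7, y=10), (x=6, y=11)
  Distance 12: (x=0, y=0), (x=6, y=0), (x=5, y=1), (x=0, y=2), (x=7, y=9), (x=8, y=10)
  Distance 13: (x=7, y=0), (x=6, y=1), (x=5, y=2), (x=0, y=3), (x=9, y=10), (x=8, y=11)
  Distance 14: (x=8, y=0), (x=6, y=2), (x=9, y=9), (x=10, y=10), (x=9, y=11)
  Distance 15: (x=7, y=2), (x=6, y=3), (x=9, y=8), (x=11, y=10), (x=10, y=11)
  Distance 16: (x=8, y=2), (x=7, y=3), (x=6, y=4), (x=9, y=7), (x=8, y=8), (x=10, y=8), (x=11, y=9), (x=11, y=11)
  Distance 17: (x=9, y=2), (x=8, y=3), (x=5, y=4), (x=7, y=4), (x=6, y=5), (x=9, y=6), (x=11, y=8)
  Distance 18: (x=10, y=2), (x=9, y=3), (x=8, y=4), (x=5, y=5), (x=7, y=5), (x=9, y=5), (x=8, y=6), (x=10, y=6), (x=11, y=7)
  Distance 19: (x=10, y=1), (x=11, y=2), (x=9, y=4), (x=8, y=5), (x=10, y=5), (x=7, y=6), (x=11, y=6)
  Distance 20: (x=11, y=1), (x=10, y=4), (x=11, y=5), (x=7, y=7)
  Distance 21: (x=11, y=0)
Total reachable: 107 (grid has 107 open cells total)

Answer: Reachable cells: 107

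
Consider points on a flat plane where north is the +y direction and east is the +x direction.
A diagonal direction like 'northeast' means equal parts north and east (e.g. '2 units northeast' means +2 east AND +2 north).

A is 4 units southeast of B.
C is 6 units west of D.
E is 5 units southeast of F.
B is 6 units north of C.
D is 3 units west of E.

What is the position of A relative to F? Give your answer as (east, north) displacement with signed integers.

Place F at the origin (east=0, north=0).
  E is 5 units southeast of F: delta (east=+5, north=-5); E at (east=5, north=-5).
  D is 3 units west of E: delta (east=-3, north=+0); D at (east=2, north=-5).
  C is 6 units west of D: delta (east=-6, north=+0); C at (east=-4, north=-5).
  B is 6 units north of C: delta (east=+0, north=+6); B at (east=-4, north=1).
  A is 4 units southeast of B: delta (east=+4, north=-4); A at (east=0, north=-3).
Therefore A relative to F: (east=0, north=-3).

Answer: A is at (east=0, north=-3) relative to F.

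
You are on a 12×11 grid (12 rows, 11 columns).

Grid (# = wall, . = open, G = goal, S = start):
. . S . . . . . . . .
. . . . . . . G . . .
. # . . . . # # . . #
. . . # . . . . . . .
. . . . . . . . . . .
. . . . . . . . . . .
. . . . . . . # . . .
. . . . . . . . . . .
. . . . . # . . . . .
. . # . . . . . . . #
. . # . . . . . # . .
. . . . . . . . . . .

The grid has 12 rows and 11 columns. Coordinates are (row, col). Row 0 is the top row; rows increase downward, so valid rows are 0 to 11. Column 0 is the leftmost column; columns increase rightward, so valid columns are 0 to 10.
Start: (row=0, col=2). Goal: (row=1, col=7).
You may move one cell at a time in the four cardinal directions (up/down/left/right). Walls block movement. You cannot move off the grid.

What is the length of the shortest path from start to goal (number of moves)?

BFS from (row=0, col=2) until reaching (row=1, col=7):
  Distance 0: (row=0, col=2)
  Distance 1: (row=0, col=1), (row=0, col=3), (row=1, col=2)
  Distance 2: (row=0, col=0), (row=0, col=4), (row=1, col=1), (row=1, col=3), (row=2, col=2)
  Distance 3: (row=0, col=5), (row=1, col=0), (row=1, col=4), (row=2, col=3), (row=3, col=2)
  Distance 4: (row=0, col=6), (row=1, col=5), (row=2, col=0), (row=2, col=4), (row=3, col=1), (row=4, col=2)
  Distance 5: (row=0, col=7), (row=1, col=6), (row=2, col=5), (row=3, col=0), (row=3, col=4), (row=4, col=1), (row=4, col=3), (row=5, col=2)
  Distance 6: (row=0, col=8), (row=1, col=7), (row=3, col=5), (row=4, col=0), (row=4, col=4), (row=5, col=1), (row=5, col=3), (row=6, col=2)  <- goal reached here
One shortest path (6 moves): (row=0, col=2) -> (row=0, col=3) -> (row=0, col=4) -> (row=0, col=5) -> (row=0, col=6) -> (row=0, col=7) -> (row=1, col=7)

Answer: Shortest path length: 6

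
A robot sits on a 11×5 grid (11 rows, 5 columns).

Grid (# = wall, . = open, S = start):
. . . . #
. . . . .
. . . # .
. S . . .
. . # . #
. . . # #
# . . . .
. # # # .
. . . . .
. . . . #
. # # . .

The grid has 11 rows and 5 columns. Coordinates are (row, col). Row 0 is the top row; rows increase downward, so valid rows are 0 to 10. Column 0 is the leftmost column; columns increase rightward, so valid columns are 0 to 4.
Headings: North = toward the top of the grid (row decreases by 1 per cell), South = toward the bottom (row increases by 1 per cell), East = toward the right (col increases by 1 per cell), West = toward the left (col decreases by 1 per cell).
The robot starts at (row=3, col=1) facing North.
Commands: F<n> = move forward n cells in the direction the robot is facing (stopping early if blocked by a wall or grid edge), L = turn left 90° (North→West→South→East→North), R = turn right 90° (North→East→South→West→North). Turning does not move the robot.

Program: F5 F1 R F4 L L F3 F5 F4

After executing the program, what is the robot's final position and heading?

Start: (row=3, col=1), facing North
  F5: move forward 3/5 (blocked), now at (row=0, col=1)
  F1: move forward 0/1 (blocked), now at (row=0, col=1)
  R: turn right, now facing East
  F4: move forward 2/4 (blocked), now at (row=0, col=3)
  L: turn left, now facing North
  L: turn left, now facing West
  F3: move forward 3, now at (row=0, col=0)
  F5: move forward 0/5 (blocked), now at (row=0, col=0)
  F4: move forward 0/4 (blocked), now at (row=0, col=0)
Final: (row=0, col=0), facing West

Answer: Final position: (row=0, col=0), facing West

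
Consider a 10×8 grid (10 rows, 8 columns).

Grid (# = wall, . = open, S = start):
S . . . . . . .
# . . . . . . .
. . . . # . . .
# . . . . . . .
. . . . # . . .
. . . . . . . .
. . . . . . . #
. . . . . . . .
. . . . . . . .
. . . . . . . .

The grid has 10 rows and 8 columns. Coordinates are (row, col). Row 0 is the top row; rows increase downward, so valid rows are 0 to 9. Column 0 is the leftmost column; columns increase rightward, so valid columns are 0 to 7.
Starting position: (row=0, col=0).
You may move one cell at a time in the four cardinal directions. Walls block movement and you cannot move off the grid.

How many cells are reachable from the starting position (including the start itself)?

BFS flood-fill from (row=0, col=0):
  Distance 0: (row=0, col=0)
  Distance 1: (row=0, col=1)
  Distance 2: (row=0, col=2), (row=1, col=1)
  Distance 3: (row=0, col=3), (row=1, col=2), (row=2, col=1)
  Distance 4: (row=0, col=4), (row=1, col=3), (row=2, col=0), (row=2, col=2), (row=3, col=1)
  Distance 5: (row=0, col=5), (row=1, col=4), (row=2, col=3), (row=3, col=2), (row=4, col=1)
  Distance 6: (row=0, col=6), (row=1, col=5), (row=3, col=3), (row=4, col=0), (row=4, col=2), (row=5, col=1)
  Distance 7: (row=0, col=7), (row=1, col=6), (row=2, col=5), (row=3, col=4), (row=4, col=3), (row=5, col=0), (row=5, col=2), (row=6, col=1)
  Distance 8: (row=1, col=7), (row=2, col=6), (row=3, col=5), (row=5, col=3), (row=6, col=0), (row=6, col=2), (row=7, col=1)
  Distance 9: (row=2, col=7), (row=3, col=6), (row=4, col=5), (row=5, col=4), (row=6, col=3), (row=7, col=0), (row=7, col=2), (row=8, col=1)
  Distance 10: (row=3, col=7), (row=4, col=6), (row=5, col=5), (row=6, col=4), (row=7, col=3), (row=8, col=0), (row=8, col=2), (row=9, col=1)
  Distance 11: (row=4, col=7), (row=5, col=6), (row=6, col=5), (row=7, col=4), (row=8, col=3), (row=9, col=0), (row=9, col=2)
  Distance 12: (row=5, col=7), (row=6, col=6), (row=7, col=5), (row=8, col=4), (row=9, col=3)
  Distance 13: (row=7, col=6), (row=8, col=5), (row=9, col=4)
  Distance 14: (row=7, col=7), (row=8, col=6), (row=9, col=5)
  Distance 15: (row=8, col=7), (row=9, col=6)
  Distance 16: (row=9, col=7)
Total reachable: 75 (grid has 75 open cells total)

Answer: Reachable cells: 75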